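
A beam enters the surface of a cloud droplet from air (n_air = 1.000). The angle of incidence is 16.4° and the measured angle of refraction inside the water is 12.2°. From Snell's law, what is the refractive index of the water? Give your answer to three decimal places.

1.336

n = sin θ_i / sin θ_r = sin 16.4° / sin 12.2° = 0.2823 / 0.2113 = 1.3361.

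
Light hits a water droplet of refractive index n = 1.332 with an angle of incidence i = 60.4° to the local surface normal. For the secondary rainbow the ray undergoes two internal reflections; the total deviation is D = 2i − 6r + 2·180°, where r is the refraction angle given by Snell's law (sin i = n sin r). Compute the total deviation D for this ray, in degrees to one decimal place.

236.3°

sin r = sin 60.4° / 1.332 = 0.8695/1.332 = 0.6528; r = 40.75°.
D = 2·60.4° − 6·40.75° + 2·180° = 120.80° − 244.51° + 360° = 236.29°.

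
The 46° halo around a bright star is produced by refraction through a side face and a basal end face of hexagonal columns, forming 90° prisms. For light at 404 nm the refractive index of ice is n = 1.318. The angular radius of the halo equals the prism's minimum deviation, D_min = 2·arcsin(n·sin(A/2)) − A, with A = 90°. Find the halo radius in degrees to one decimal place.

47.5°

n·sin(A/2) = 1.318 × sin 45° = 1.318 × 0.7071 = 0.9320.
D_min = 2·arcsin(0.9320) − 90° = 2 × 68.743° − 90° = 47.487°.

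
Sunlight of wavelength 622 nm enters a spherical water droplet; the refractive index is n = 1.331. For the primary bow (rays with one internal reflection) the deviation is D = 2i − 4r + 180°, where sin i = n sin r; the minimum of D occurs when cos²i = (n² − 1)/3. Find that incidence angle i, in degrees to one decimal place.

59.5°

cos²i = (1.331² − 1)/3 = (1.77156 − 1)/3 = 0.25719.
cos i = 0.50714, so i = 59.527°.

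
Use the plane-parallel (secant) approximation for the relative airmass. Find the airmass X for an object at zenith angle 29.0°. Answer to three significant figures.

1.14

X = sec z = 1/cos 29.0° = 1/0.8746 = 1.1434.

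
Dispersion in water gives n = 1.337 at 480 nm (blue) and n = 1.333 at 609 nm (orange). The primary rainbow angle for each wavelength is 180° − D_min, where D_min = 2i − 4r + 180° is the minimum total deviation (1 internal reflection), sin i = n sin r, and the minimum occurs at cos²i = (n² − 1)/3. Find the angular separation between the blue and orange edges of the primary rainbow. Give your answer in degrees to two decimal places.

0.58°

At 480 nm (n = 1.337): cos²i = 0.26252 → i = 59.178°, r = 39.964°, D_min = 138.500°, rainbow angle = 41.500°.
At 609 nm (n = 1.333): cos²i = 0.25896 → i = 59.410°, r = 40.225°, D_min = 137.922°, rainbow angle = 42.078°.
Angular width = |41.500° − 42.078°| = 0.578°.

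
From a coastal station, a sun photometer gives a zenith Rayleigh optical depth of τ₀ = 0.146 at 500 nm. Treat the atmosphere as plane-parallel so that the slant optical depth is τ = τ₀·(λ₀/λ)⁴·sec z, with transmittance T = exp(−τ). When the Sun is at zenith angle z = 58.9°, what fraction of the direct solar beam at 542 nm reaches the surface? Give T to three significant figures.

sec 58.9° = 1.9360.
τ = 0.146 × (500/542)⁴ × 1.9360 = 0.146 × 0.7242 × 1.9360 = 0.2047.
T = exp(−0.2047) = 0.8149.

0.815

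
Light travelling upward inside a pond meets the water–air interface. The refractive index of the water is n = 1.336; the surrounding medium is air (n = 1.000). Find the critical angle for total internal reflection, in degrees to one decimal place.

sin θ_c = n_air / n = 1.000 / 1.336 = 0.7485.
θ_c = arcsin(0.7485) = 48.46°.

48.5°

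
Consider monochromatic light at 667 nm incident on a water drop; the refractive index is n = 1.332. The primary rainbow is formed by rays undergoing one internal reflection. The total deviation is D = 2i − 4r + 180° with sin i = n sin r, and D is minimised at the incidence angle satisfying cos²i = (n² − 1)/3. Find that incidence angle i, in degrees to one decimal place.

cos²i = (1.332² − 1)/3 = (1.77422 − 1)/3 = 0.25807.
cos i = 0.50801, so i = 59.469°.

59.5°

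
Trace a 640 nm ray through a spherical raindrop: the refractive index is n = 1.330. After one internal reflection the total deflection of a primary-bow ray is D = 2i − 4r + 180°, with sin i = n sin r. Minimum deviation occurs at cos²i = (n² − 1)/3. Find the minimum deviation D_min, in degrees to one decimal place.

137.5°

cos²i = (1.76890 − 1)/3 = 0.25630; i = arccos(0.50626) = 59.585°.
sin r = sin 59.585°/1.330 = 0.64841; r = 40.422°.
D_min = 2·59.585° − 4·40.422° + 180° = 137.484°.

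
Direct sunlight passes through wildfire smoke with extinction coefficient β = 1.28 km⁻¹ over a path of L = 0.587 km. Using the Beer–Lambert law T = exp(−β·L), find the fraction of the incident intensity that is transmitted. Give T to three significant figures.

0.472

τ = β·L = 1.28 × 0.587 = 0.7514.
T = exp(−0.7514) = 0.4717.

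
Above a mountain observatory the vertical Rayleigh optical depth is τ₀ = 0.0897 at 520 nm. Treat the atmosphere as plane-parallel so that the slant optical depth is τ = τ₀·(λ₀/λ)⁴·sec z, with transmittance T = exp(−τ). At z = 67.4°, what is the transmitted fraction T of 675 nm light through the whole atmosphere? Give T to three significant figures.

sec 67.4° = 2.6022.
τ = 0.0897 × (520/675)⁴ × 2.6022 = 0.0897 × 0.3522 × 2.6022 = 0.0822.
T = exp(−0.0822) = 0.9211.

0.921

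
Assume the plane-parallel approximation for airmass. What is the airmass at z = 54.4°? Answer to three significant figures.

1.72

X = sec z = 1/cos 54.4° = 1/0.5821 = 1.7179.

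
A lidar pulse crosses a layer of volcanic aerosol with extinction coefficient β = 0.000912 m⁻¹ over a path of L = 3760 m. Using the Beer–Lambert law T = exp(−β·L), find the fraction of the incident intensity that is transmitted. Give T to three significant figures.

0.0324

τ = β·L = 0.000912 × 3760 = 3.4291.
T = exp(−3.4291) = 0.0324.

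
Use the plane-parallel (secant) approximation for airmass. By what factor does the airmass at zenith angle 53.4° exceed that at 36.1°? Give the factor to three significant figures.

X(53.4°)/X(36.1°) = sec 53.4° / sec 36.1° = cos 36.1° / cos 53.4° = 0.8080/0.5962 = 1.3552.

1.36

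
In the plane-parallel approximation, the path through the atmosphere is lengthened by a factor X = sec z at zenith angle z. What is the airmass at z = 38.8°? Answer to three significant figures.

1.28

X = sec z = 1/cos 38.8° = 1/0.7793 = 1.2831.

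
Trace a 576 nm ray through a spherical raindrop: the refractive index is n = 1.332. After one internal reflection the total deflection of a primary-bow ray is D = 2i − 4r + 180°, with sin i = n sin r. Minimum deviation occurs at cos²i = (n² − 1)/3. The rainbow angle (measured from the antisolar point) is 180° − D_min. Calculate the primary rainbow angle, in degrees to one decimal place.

42.2°

cos²i = (1.77422 − 1)/3 = 0.25807; i = arccos(0.50801) = 59.469°.
sin r = sin 59.469°/1.332 = 0.64666; r = 40.290°.
D_min = 2·59.469° − 4·40.290° + 180° = 137.776°.
Rainbow angle = 180° − D_min = 42.224°.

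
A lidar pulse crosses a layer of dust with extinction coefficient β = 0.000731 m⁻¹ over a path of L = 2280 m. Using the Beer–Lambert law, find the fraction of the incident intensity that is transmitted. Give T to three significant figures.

0.189

τ = β·L = 0.000731 × 2280 = 1.6667.
T = exp(−1.6667) = 0.1889.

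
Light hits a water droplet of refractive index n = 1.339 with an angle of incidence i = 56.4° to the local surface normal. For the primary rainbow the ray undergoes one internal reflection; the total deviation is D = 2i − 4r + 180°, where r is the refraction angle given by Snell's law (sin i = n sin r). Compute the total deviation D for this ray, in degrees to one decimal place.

sin r = sin 56.4° / 1.339 = 0.8329/1.339 = 0.6220; r = 38.47°.
D = 2·56.4° − 4·38.47° + 180° = 112.80° − 153.86° + 180° = 138.94°.

138.9°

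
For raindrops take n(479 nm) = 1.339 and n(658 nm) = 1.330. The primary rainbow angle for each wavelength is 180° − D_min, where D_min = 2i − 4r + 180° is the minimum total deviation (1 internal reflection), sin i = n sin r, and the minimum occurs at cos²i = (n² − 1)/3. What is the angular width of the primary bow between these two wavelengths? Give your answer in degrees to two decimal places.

At 479 nm (n = 1.339): cos²i = 0.26431 → i = 59.062°, r = 39.834°, D_min = 138.786°, rainbow angle = 41.214°.
At 658 nm (n = 1.330): cos²i = 0.25630 → i = 59.585°, r = 40.422°, D_min = 137.484°, rainbow angle = 42.516°.
Angular width = |41.214° − 42.516°| = 1.303°.

1.30°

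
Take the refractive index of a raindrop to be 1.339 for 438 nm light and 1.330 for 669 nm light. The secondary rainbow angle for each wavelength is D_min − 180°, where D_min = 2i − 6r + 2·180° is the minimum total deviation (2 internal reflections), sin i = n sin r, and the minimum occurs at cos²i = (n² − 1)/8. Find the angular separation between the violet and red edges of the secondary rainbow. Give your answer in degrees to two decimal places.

2.35°

At 438 nm (n = 1.339): cos²i = 0.09912 → i = 71.650°, r = 45.141°, D_min = 232.451°, rainbow angle = 52.451°.
At 669 nm (n = 1.330): cos²i = 0.09611 → i = 71.940°, r = 45.630°, D_min = 230.101°, rainbow angle = 50.101°.
Angular width = |52.451° − 50.101°| = 2.350°.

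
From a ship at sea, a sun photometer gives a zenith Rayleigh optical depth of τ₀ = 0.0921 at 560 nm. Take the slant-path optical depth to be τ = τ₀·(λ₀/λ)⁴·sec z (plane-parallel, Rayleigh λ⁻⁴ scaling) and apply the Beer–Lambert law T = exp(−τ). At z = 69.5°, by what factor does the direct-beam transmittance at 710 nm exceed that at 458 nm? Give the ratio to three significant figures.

Airmass: sec 69.5° = 2.8555.
τ(710 nm) = 0.0921 × (560/710)⁴ × 2.8555 = 0.0921 × 0.3870 × 2.8555 = 0.1018.
τ(458 nm) = 0.0921 × (560/458)⁴ × 2.8555 = 0.0921 × 2.2351 × 2.8555 = 0.5878.
T(710)/T(458) = exp(τ_B − τ_A) = exp(0.4860) = 1.6258.

1.63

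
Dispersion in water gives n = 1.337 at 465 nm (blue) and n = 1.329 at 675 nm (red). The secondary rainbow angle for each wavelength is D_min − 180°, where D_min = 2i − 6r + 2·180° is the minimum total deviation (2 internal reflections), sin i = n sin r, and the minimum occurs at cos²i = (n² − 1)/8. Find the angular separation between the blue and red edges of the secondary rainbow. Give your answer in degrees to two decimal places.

2.10°

At 465 nm (n = 1.337): cos²i = 0.09845 → i = 71.714°, r = 45.249°, D_min = 231.934°, rainbow angle = 51.934°.
At 675 nm (n = 1.329): cos²i = 0.09578 → i = 71.972°, r = 45.685°, D_min = 229.837°, rainbow angle = 49.837°.
Angular width = |51.934° − 49.837°| = 2.097°.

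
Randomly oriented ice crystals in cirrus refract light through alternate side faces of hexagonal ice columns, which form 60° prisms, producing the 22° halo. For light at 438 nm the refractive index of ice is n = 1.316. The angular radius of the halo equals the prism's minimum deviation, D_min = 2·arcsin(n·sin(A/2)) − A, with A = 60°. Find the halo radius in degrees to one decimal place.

n·sin(A/2) = 1.316 × sin 30° = 1.316 × 0.5000 = 0.6580.
D_min = 2·arcsin(0.6580) − 60° = 2 × 41.148° − 60° = 22.295°.

22.3°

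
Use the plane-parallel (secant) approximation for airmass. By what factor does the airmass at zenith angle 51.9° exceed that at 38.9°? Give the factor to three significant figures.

1.26

X(51.9°)/X(38.9°) = sec 51.9° / sec 38.9° = cos 38.9° / cos 51.9° = 0.7782/0.6170 = 1.2613.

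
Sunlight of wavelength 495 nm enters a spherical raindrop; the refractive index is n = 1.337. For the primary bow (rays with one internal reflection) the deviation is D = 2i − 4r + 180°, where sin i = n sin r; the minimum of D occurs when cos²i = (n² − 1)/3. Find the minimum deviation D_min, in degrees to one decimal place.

138.5°

cos²i = (1.78757 − 1)/3 = 0.26252; i = arccos(0.51237) = 59.178°.
sin r = sin 59.178°/1.337 = 0.64231; r = 39.964°.
D_min = 2·59.178° − 4·39.964° + 180° = 138.500°.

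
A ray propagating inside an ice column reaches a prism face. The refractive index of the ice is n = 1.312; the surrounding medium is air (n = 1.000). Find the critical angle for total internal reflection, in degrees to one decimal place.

49.7°

sin θ_c = n_air / n = 1.000 / 1.312 = 0.7622.
θ_c = arcsin(0.7622) = 49.66°.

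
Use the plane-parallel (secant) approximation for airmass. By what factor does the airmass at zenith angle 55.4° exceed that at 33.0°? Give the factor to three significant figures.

X(55.4°)/X(33.0°) = sec 55.4° / sec 33.0° = cos 33.0° / cos 55.4° = 0.8387/0.5678 = 1.4769.

1.48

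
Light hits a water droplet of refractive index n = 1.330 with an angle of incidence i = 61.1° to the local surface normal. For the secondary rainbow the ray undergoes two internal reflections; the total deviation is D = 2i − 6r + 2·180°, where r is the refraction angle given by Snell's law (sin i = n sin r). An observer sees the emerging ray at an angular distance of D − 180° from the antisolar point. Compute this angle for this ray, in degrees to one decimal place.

sin r = sin 61.1° / 1.330 = 0.8755/1.330 = 0.6582; r = 41.17°.
D = 2·61.1° − 6·41.17° + 2·180° = 122.20° − 247.00° + 360° = 235.20°.
Angle from antisolar point = D − 180° = 55.20°.

55.2°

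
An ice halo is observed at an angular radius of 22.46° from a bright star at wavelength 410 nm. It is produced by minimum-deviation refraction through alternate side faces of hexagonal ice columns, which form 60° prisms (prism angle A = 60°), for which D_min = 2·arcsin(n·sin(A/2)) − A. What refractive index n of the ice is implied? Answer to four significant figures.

Rearranging: n = sin((D_min + A)/2) / sin(A/2).
(D_min + A)/2 = (22.46° + 60°)/2 = 41.230°.
n = sin 41.230° / sin 30° = 0.6591 / 0.5000 = 1.3182.

1.318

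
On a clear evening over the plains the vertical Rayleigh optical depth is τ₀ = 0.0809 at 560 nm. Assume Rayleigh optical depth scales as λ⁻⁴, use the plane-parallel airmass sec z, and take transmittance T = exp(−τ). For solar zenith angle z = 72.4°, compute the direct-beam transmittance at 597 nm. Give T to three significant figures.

0.813

sec 72.4° = 3.3072.
τ = 0.0809 × (560/597)⁴ × 3.3072 = 0.0809 × 0.7742 × 3.3072 = 0.2071.
T = exp(−0.2071) = 0.8129.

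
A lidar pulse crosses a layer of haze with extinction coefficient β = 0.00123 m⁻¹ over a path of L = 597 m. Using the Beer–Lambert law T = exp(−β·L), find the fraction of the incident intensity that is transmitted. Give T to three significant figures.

0.480

τ = β·L = 0.00123 × 597 = 0.7343.
T = exp(−0.7343) = 0.4798.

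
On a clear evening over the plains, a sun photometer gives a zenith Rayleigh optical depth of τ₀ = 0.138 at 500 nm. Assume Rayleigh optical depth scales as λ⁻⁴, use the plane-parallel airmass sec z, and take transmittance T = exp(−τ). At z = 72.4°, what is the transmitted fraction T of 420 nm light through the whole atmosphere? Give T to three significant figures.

sec 72.4° = 3.3072.
τ = 0.138 × (500/420)⁴ × 3.3072 = 0.138 × 2.0086 × 3.3072 = 0.9167.
T = exp(−0.9167) = 0.3998.

0.400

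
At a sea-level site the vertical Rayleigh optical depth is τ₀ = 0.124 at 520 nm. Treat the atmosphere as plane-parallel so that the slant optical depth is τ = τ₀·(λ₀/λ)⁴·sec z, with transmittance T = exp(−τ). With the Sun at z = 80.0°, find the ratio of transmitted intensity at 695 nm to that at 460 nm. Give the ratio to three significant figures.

Airmass: sec 80.0° = 5.7588.
τ(695 nm) = 0.124 × (520/695)⁴ × 5.7588 = 0.124 × 0.3134 × 5.7588 = 0.2238.
τ(460 nm) = 0.124 × (520/460)⁴ × 5.7588 = 0.124 × 1.6330 × 5.7588 = 1.1661.
T(695)/T(460) = exp(τ_B − τ_A) = exp(0.9423) = 2.5659.

2.57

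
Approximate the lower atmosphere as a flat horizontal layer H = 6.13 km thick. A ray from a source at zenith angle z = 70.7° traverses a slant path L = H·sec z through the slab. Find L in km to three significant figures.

sec z = 1/cos 70.7° = 3.0256.
L = 6.13 × 3.0256 = 18.547 km.

18.5 km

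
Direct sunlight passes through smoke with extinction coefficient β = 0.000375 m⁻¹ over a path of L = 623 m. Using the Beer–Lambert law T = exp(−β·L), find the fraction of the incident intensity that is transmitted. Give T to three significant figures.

τ = β·L = 0.000375 × 623 = 0.2336.
T = exp(−0.2336) = 0.7917.

0.792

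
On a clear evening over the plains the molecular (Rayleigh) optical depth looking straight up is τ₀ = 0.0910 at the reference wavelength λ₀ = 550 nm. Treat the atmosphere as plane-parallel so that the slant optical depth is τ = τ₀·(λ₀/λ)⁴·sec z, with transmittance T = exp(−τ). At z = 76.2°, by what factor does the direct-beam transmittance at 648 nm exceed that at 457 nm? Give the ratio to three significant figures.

Airmass: sec 76.2° = 4.1923.
τ(648 nm) = 0.0910 × (550/648)⁴ × 4.1923 = 0.0910 × 0.5190 × 4.1923 = 0.1980.
τ(457 nm) = 0.0910 × (550/457)⁴ × 4.1923 = 0.0910 × 2.0979 × 4.1923 = 0.8003.
T(648)/T(457) = exp(τ_B − τ_A) = exp(0.6024) = 1.8264.

1.83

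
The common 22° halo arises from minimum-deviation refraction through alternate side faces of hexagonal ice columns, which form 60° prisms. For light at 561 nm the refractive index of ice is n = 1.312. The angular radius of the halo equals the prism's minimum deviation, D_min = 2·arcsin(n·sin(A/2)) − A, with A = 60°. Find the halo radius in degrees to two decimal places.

21.99°

n·sin(A/2) = 1.312 × sin 30° = 1.312 × 0.5000 = 0.6560.
D_min = 2·arcsin(0.6560) − 60° = 2 × 40.996° − 60° = 21.991°.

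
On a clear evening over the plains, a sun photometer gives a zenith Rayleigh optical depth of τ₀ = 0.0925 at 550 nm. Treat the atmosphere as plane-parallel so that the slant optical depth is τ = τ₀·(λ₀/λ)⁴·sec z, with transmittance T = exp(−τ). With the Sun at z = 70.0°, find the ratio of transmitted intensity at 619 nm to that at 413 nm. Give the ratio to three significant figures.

1.98

Airmass: sec 70.0° = 2.9238.
τ(619 nm) = 0.0925 × (550/619)⁴ × 2.9238 = 0.0925 × 0.6233 × 2.9238 = 0.1686.
τ(413 nm) = 0.0925 × (550/413)⁴ × 2.9238 = 0.0925 × 3.1452 × 2.9238 = 0.8506.
T(619)/T(413) = exp(τ_B − τ_A) = exp(0.6821) = 1.9779.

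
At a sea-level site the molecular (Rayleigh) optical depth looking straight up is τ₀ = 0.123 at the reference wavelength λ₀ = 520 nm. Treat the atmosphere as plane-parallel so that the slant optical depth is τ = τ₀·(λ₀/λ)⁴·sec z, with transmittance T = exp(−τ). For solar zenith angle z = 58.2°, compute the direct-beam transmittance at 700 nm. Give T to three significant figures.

0.931

sec 58.2° = 1.8977.
τ = 0.123 × (520/700)⁴ × 1.8977 = 0.123 × 0.3045 × 1.8977 = 0.0711.
T = exp(−0.0711) = 0.9314.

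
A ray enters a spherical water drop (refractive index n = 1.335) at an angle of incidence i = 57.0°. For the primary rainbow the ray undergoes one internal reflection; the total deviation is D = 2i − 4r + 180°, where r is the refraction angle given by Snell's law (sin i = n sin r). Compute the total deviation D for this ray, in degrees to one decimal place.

sin r = sin 57.0° / 1.335 = 0.8387/1.335 = 0.6282; r = 38.92°.
D = 2·57.0° − 4·38.92° + 180° = 114.00° − 155.67° + 180° = 138.33°.

138.3°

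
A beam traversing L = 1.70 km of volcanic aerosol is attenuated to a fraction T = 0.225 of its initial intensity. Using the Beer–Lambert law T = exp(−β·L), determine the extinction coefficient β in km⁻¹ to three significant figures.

Beer–Lambert: T = exp(−βL) ⇒ β = −ln(T)/L = −ln(0.225)/1.70 = 1.4917/1.70 = 0.8774 km⁻¹.

0.877 km⁻¹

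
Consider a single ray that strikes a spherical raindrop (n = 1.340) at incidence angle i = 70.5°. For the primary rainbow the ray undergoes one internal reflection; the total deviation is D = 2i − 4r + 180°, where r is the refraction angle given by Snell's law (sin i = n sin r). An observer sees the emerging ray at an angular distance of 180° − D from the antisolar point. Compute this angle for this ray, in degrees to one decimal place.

37.8°

sin r = sin 70.5° / 1.340 = 0.9426/1.340 = 0.7035; r = 44.71°.
D = 2·70.5° − 4·44.71° + 180° = 141.00° − 178.82° + 180° = 142.18°.
Angle from antisolar point = 180° − D = 37.82°.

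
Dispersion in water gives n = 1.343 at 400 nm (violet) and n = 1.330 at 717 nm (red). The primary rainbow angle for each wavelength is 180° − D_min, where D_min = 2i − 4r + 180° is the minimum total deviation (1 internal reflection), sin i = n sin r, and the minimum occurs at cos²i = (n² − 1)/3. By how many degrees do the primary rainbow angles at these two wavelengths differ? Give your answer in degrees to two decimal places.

At 400 nm (n = 1.343): cos²i = 0.26788 → i = 58.830°, r = 39.577°, D_min = 139.354°, rainbow angle = 40.646°.
At 717 nm (n = 1.330): cos²i = 0.25630 → i = 59.585°, r = 40.422°, D_min = 137.484°, rainbow angle = 42.516°.
Angular width = |40.646° − 42.516°| = 1.871°.

1.87°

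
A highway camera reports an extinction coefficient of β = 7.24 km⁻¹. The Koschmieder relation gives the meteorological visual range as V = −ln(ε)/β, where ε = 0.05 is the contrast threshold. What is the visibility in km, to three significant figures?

0.414 km

V = −ln(0.05) / 7.24 = 2.996 / 7.24 = 0.4138 km.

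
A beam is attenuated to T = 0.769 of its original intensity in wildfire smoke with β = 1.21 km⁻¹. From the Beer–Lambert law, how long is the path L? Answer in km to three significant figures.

0.217 km

Beer–Lambert: T = exp(−βL) ⇒ L = −ln(T)/β = −ln(0.769)/1.21 = 0.2627/1.21 = 0.2171 km.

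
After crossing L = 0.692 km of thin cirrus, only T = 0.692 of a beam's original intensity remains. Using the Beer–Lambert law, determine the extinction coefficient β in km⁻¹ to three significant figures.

0.532 km⁻¹

Beer–Lambert: T = exp(−βL) ⇒ β = −ln(T)/L = −ln(0.692)/0.692 = 0.3682/0.692 = 0.532 km⁻¹.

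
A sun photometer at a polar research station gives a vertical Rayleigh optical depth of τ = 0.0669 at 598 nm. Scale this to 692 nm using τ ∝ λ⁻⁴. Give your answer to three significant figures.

τ(692 nm) = τ(598 nm) × (598/692)⁴ = 0.0669 × (0.8642)⁴ = 0.0669 × 0.5577 = 0.0373.

0.0373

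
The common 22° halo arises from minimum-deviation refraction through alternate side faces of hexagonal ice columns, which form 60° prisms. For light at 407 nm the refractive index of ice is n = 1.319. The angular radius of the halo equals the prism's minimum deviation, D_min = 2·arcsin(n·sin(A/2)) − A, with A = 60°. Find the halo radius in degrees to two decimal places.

22.52°

n·sin(A/2) = 1.319 × sin 30° = 1.319 × 0.5000 = 0.6595.
D_min = 2·arcsin(0.6595) − 60° = 2 × 41.262° − 60° = 22.524°.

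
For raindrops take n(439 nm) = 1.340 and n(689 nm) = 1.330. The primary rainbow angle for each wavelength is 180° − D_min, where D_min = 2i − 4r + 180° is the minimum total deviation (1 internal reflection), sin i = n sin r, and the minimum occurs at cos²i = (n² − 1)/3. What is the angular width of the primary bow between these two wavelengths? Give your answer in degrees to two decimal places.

At 439 nm (n = 1.340): cos²i = 0.26520 → i = 59.004°, r = 39.770°, D_min = 138.929°, rainbow angle = 41.071°.
At 689 nm (n = 1.330): cos²i = 0.25630 → i = 59.585°, r = 40.422°, D_min = 137.484°, rainbow angle = 42.516°.
Angular width = |41.071° − 42.516°| = 1.445°.

1.45°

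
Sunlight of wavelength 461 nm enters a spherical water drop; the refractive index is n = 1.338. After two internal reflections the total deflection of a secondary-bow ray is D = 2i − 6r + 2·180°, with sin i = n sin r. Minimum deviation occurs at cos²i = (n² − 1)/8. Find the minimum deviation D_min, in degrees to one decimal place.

cos²i = (1.79024 − 1)/8 = 0.09878; i = arccos(0.31429) = 71.682°.
sin r = sin 71.682°/1.338 = 0.70951; r = 45.195°.
D_min = 2·71.682° − 6·45.195° + 360° = 232.193°.

232.2°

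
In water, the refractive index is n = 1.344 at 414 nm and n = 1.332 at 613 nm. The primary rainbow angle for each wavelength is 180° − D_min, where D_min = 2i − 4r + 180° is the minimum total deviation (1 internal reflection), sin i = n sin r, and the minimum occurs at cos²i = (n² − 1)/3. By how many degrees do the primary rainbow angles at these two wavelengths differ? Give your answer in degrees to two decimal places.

At 414 nm (n = 1.344): cos²i = 0.26878 → i = 58.772°, r = 39.512°, D_min = 139.495°, rainbow angle = 40.505°.
At 613 nm (n = 1.332): cos²i = 0.25807 → i = 59.469°, r = 40.290°, D_min = 137.776°, rainbow angle = 42.224°.
Angular width = |40.505° − 42.224°| = 1.719°.

1.72°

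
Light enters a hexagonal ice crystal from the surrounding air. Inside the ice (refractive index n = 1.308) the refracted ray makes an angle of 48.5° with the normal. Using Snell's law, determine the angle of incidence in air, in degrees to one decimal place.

78.4°

Snell: sin θ_i = n · sin θ_r = 1.308 × sin 48.5° = 1.308 × 0.7490 = 0.9796.
θ_i = arcsin(0.9796) = 78.42°.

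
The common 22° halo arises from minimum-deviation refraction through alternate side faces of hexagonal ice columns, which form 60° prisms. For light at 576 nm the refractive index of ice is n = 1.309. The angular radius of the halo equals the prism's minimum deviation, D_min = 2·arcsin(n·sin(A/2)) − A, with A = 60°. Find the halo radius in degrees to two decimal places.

n·sin(A/2) = 1.309 × sin 30° = 1.309 × 0.5000 = 0.6545.
D_min = 2·arcsin(0.6545) − 60° = 2 × 40.882° − 60° = 21.763°.

21.76°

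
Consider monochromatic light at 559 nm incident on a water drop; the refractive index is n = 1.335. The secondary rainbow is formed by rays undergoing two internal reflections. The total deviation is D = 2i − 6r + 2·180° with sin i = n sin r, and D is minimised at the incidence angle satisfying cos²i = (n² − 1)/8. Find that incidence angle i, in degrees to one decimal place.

71.8°

cos²i = (1.335² − 1)/8 = (1.78222 − 1)/8 = 0.09778.
cos i = 0.31269, so i = 71.778°.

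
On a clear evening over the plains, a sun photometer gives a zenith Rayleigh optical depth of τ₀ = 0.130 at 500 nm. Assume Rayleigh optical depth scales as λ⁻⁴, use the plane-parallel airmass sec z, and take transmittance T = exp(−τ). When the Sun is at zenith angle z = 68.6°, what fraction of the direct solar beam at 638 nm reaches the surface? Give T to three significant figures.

0.874

sec 68.6° = 2.7407.
τ = 0.130 × (500/638)⁴ × 2.7407 = 0.130 × 0.3772 × 2.7407 = 0.1344.
T = exp(−0.1344) = 0.8742.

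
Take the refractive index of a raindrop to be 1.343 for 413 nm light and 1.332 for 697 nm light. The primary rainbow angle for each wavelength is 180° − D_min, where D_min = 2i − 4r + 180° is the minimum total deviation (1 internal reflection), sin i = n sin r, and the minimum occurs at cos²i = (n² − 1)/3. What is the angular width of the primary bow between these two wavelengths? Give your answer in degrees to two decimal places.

1.58°

At 413 nm (n = 1.343): cos²i = 0.26788 → i = 58.830°, r = 39.577°, D_min = 139.354°, rainbow angle = 40.646°.
At 697 nm (n = 1.332): cos²i = 0.25807 → i = 59.469°, r = 40.290°, D_min = 137.776°, rainbow angle = 42.224°.
Angular width = |40.646° − 42.224°| = 1.578°.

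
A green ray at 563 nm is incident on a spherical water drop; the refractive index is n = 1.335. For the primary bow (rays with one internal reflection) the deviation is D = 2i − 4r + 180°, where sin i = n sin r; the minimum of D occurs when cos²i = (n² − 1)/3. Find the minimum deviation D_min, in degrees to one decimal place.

cos²i = (1.78222 − 1)/3 = 0.26074; i = arccos(0.51063) = 59.294°.
sin r = sin 59.294°/1.335 = 0.64405; r = 40.094°.
D_min = 2·59.294° − 4·40.094° + 180° = 138.212°.

138.2°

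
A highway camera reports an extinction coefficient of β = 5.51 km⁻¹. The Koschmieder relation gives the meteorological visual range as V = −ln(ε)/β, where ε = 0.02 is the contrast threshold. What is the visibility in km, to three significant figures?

V = −ln(0.02) / 5.51 = 3.912 / 5.51 = 0.7100 km.

0.710 km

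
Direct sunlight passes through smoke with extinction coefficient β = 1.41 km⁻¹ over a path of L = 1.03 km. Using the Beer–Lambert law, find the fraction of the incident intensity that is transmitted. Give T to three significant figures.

τ = β·L = 1.41 × 1.03 = 1.4523.
T = exp(−1.4523) = 0.2340.

0.234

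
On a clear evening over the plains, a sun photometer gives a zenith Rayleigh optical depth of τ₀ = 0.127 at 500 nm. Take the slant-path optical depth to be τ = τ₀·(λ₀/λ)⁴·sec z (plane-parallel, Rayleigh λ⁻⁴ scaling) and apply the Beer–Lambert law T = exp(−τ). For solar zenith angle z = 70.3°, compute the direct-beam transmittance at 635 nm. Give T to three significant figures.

0.865

sec 70.3° = 2.9665.
τ = 0.127 × (500/635)⁴ × 2.9665 = 0.127 × 0.3844 × 2.9665 = 0.1448.
T = exp(−0.1448) = 0.8652.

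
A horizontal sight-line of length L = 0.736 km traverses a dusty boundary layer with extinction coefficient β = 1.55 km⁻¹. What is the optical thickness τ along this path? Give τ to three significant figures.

τ = β·L = 1.55 × 0.736 = 1.1408.

1.14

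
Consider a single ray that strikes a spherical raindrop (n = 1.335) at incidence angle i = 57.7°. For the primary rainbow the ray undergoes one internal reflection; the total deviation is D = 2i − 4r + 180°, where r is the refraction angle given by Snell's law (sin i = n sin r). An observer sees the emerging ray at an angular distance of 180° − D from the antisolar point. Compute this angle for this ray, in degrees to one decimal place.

sin r = sin 57.7° / 1.335 = 0.8453/1.335 = 0.6332; r = 39.28°.
D = 2·57.7° − 4·39.28° + 180° = 115.40° − 157.13° + 180° = 138.27°.
Angle from antisolar point = 180° − D = 41.73°.

41.7°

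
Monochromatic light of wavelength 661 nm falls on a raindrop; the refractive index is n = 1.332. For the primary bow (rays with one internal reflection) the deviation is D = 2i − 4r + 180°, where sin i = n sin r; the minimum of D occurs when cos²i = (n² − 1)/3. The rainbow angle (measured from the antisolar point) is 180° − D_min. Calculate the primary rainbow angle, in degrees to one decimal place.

cos²i = (1.77422 − 1)/3 = 0.25807; i = arccos(0.50801) = 59.469°.
sin r = sin 59.469°/1.332 = 0.64666; r = 40.290°.
D_min = 2·59.469° − 4·40.290° + 180° = 137.776°.
Rainbow angle = 180° − D_min = 42.224°.

42.2°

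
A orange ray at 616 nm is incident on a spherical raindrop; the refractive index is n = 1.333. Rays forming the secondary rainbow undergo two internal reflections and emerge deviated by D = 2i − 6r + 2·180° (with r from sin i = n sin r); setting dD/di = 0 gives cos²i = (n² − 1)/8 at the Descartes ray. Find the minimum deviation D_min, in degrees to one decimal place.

230.9°

cos²i = (1.77689 − 1)/8 = 0.09711; i = arccos(0.31163) = 71.843°.
sin r = sin 71.843°/1.333 = 0.71283; r = 45.466°.
D_min = 2·71.843° − 6·45.466° + 360° = 230.891°.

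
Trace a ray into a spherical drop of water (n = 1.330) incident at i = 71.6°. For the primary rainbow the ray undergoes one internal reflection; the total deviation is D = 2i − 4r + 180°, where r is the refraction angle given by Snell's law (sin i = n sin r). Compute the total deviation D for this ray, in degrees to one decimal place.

141.1°

sin r = sin 71.6° / 1.330 = 0.9489/1.330 = 0.7134; r = 45.52°.
D = 2·71.6° − 4·45.52° + 180° = 143.20° − 182.06° + 180° = 141.14°.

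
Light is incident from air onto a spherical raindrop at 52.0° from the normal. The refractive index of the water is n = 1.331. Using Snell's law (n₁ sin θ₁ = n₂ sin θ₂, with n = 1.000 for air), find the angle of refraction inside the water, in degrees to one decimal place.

36.3°

Snell: sin θ_r = sin θ_i / n = sin 52.0° / 1.331 = 0.7880 / 1.331 = 0.5920.
θ_r = arcsin(0.5920) = 36.30°.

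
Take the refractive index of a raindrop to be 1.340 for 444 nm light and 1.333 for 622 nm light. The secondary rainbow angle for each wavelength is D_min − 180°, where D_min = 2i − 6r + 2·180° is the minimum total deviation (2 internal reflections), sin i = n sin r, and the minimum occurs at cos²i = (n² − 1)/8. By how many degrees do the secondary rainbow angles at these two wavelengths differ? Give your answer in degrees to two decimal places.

1.82°

At 444 nm (n = 1.340): cos²i = 0.09945 → i = 71.618°, r = 45.088°, D_min = 232.709°, rainbow angle = 52.709°.
At 622 nm (n = 1.333): cos²i = 0.09711 → i = 71.843°, r = 45.466°, D_min = 230.891°, rainbow angle = 50.891°.
Angular width = |52.709° − 50.891°| = 1.818°.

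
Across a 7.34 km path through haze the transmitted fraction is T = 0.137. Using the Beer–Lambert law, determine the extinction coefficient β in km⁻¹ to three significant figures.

0.271 km⁻¹

Beer–Lambert: T = exp(−βL) ⇒ β = −ln(T)/L = −ln(0.137)/7.34 = 1.9878/7.34 = 0.2708 km⁻¹.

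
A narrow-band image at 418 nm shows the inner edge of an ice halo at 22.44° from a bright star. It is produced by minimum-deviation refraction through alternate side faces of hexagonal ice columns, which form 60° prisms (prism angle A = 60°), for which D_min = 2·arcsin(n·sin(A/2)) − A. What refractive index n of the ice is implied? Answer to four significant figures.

1.318

Rearranging: n = sin((D_min + A)/2) / sin(A/2).
(D_min + A)/2 = (22.44° + 60°)/2 = 41.220°.
n = sin 41.220° / sin 30° = 0.6590 / 0.5000 = 1.3179.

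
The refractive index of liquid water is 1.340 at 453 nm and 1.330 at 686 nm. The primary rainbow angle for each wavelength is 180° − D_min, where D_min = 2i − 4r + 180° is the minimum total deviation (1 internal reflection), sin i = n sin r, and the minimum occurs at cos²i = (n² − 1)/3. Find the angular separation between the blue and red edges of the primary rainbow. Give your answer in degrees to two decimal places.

At 453 nm (n = 1.340): cos²i = 0.26520 → i = 59.004°, r = 39.770°, D_min = 138.929°, rainbow angle = 41.071°.
At 686 nm (n = 1.330): cos²i = 0.25630 → i = 59.585°, r = 40.422°, D_min = 137.484°, rainbow angle = 42.516°.
Angular width = |41.071° − 42.516°| = 1.445°.

1.45°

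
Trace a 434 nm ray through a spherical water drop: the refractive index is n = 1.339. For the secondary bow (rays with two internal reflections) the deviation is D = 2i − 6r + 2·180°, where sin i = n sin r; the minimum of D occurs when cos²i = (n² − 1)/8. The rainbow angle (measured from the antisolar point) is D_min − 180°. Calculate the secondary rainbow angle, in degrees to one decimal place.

cos²i = (1.79292 − 1)/8 = 0.09912; i = arccos(0.31483) = 71.650°.
sin r = sin 71.650°/1.339 = 0.70885; r = 45.141°.
D_min = 2·71.650° − 6·45.141° + 360° = 232.451°.
Rainbow angle = D_min − 180° = 52.451°.

52.5°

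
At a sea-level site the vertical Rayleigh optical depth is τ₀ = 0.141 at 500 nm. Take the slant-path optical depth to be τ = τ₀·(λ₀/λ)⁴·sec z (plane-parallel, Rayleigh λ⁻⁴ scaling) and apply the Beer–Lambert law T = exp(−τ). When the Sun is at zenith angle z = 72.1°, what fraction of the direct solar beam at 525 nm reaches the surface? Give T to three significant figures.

0.686

sec 72.1° = 3.2535.
τ = 0.141 × (500/525)⁴ × 3.2535 = 0.141 × 0.8227 × 3.2535 = 0.3774.
T = exp(−0.3774) = 0.6856.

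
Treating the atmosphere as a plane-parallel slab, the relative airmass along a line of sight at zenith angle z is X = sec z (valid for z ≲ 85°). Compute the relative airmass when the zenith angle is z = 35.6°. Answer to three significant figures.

X = sec z = 1/cos 35.6° = 1/0.8131 = 1.2299.

1.23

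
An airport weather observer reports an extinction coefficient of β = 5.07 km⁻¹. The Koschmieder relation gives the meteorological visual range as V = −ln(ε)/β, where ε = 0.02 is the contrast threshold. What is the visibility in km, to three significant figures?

0.772 km

V = −ln(0.02) / 5.07 = 3.912 / 5.07 = 0.7716 km.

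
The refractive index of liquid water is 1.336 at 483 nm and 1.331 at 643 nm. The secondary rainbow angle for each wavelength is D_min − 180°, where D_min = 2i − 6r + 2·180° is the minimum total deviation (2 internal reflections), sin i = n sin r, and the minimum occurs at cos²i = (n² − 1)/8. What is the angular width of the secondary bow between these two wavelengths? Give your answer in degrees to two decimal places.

At 483 nm (n = 1.336): cos²i = 0.09811 → i = 71.746°, r = 45.303°, D_min = 231.674°, rainbow angle = 51.674°.
At 643 nm (n = 1.331): cos²i = 0.09645 → i = 71.907°, r = 45.575°, D_min = 230.365°, rainbow angle = 50.365°.
Angular width = |51.674° − 50.365°| = 1.309°.

1.31°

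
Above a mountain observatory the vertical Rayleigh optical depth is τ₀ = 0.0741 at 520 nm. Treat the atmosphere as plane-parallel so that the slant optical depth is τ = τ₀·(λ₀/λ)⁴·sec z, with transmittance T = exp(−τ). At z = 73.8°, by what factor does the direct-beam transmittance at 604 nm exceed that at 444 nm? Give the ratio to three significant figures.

Airmass: sec 73.8° = 3.5843.
τ(604 nm) = 0.0741 × (520/604)⁴ × 3.5843 = 0.0741 × 0.5494 × 3.5843 = 0.1459.
τ(444 nm) = 0.0741 × (520/444)⁴ × 3.5843 = 0.0741 × 1.8814 × 3.5843 = 0.4997.
T(604)/T(444) = exp(τ_B − τ_A) = exp(0.3538) = 1.4245.

1.42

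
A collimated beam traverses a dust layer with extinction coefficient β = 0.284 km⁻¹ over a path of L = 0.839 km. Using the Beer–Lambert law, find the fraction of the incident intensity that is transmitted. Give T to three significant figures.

τ = β·L = 0.284 × 0.839 = 0.2383.
T = exp(−0.2383) = 0.7880.

0.788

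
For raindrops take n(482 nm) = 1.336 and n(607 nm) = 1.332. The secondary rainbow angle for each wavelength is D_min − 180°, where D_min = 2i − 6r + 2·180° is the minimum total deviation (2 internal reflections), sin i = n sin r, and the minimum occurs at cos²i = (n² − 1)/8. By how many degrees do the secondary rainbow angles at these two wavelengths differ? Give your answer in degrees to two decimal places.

1.05°

At 482 nm (n = 1.336): cos²i = 0.09811 → i = 71.746°, r = 45.303°, D_min = 231.674°, rainbow angle = 51.674°.
At 607 nm (n = 1.332): cos²i = 0.09678 → i = 71.875°, r = 45.520°, D_min = 230.628°, rainbow angle = 50.628°.
Angular width = |51.674° − 50.628°| = 1.046°.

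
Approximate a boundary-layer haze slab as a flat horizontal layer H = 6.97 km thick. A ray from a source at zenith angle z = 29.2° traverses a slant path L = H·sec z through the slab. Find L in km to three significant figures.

7.98 km

sec z = 1/cos 29.2° = 1.1456.
L = 6.97 × 1.1456 = 7.985 km.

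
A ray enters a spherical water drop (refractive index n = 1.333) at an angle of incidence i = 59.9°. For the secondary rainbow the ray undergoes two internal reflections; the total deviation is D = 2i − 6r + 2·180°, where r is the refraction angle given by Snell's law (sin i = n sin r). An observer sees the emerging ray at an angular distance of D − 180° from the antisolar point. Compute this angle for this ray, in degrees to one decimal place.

sin r = sin 59.9° / 1.333 = 0.8652/1.333 = 0.6490; r = 40.47°.
D = 2·59.9° − 6·40.47° + 2·180° = 119.80° − 242.81° + 360° = 236.99°.
Angle from antisolar point = D − 180° = 56.99°.

57.0°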